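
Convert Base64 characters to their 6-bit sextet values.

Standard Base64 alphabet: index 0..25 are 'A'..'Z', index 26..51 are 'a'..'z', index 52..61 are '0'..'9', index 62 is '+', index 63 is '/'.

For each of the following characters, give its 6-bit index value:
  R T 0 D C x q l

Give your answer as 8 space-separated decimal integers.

'R': A..Z range, ord('R') − ord('A') = 17
'T': A..Z range, ord('T') − ord('A') = 19
'0': 0..9 range, 52 + ord('0') − ord('0') = 52
'D': A..Z range, ord('D') − ord('A') = 3
'C': A..Z range, ord('C') − ord('A') = 2
'x': a..z range, 26 + ord('x') − ord('a') = 49
'q': a..z range, 26 + ord('q') − ord('a') = 42
'l': a..z range, 26 + ord('l') − ord('a') = 37

Answer: 17 19 52 3 2 49 42 37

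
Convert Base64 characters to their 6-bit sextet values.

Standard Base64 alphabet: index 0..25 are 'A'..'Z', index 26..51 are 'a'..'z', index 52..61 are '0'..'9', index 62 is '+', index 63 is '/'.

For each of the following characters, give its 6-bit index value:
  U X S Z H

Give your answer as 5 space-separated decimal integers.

Answer: 20 23 18 25 7

Derivation:
'U': A..Z range, ord('U') − ord('A') = 20
'X': A..Z range, ord('X') − ord('A') = 23
'S': A..Z range, ord('S') − ord('A') = 18
'Z': A..Z range, ord('Z') − ord('A') = 25
'H': A..Z range, ord('H') − ord('A') = 7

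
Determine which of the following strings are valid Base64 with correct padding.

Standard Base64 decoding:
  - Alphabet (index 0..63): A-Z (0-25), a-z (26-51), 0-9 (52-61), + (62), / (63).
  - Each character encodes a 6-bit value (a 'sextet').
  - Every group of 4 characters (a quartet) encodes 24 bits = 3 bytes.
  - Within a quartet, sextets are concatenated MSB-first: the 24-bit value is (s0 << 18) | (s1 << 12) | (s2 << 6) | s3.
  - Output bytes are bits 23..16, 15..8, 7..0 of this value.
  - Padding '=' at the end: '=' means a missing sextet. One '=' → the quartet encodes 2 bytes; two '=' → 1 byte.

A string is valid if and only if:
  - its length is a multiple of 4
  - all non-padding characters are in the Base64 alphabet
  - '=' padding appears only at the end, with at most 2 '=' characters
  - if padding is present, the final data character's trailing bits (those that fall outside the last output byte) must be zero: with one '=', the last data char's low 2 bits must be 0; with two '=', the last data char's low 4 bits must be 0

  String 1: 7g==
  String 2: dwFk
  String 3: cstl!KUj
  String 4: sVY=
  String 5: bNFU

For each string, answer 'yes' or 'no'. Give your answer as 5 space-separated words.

String 1: '7g==' → valid
String 2: 'dwFk' → valid
String 3: 'cstl!KUj' → invalid (bad char(s): ['!'])
String 4: 'sVY=' → valid
String 5: 'bNFU' → valid

Answer: yes yes no yes yes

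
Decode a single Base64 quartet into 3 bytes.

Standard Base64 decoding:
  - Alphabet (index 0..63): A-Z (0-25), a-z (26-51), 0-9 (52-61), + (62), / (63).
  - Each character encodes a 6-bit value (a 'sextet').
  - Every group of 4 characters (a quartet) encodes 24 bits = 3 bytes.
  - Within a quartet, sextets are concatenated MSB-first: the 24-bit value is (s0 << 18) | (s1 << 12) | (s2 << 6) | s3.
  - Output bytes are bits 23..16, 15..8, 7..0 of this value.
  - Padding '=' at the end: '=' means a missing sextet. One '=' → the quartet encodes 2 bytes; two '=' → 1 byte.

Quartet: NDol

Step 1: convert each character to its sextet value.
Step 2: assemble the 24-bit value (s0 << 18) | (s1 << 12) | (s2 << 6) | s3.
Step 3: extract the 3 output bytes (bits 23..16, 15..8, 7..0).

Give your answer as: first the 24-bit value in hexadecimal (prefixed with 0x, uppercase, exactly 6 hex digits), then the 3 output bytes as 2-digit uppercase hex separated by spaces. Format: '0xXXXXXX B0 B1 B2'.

Sextets: N=13, D=3, o=40, l=37
24-bit: (13<<18) | (3<<12) | (40<<6) | 37
      = 0x340000 | 0x003000 | 0x000A00 | 0x000025
      = 0x343A25
Bytes: (v>>16)&0xFF=34, (v>>8)&0xFF=3A, v&0xFF=25

Answer: 0x343A25 34 3A 25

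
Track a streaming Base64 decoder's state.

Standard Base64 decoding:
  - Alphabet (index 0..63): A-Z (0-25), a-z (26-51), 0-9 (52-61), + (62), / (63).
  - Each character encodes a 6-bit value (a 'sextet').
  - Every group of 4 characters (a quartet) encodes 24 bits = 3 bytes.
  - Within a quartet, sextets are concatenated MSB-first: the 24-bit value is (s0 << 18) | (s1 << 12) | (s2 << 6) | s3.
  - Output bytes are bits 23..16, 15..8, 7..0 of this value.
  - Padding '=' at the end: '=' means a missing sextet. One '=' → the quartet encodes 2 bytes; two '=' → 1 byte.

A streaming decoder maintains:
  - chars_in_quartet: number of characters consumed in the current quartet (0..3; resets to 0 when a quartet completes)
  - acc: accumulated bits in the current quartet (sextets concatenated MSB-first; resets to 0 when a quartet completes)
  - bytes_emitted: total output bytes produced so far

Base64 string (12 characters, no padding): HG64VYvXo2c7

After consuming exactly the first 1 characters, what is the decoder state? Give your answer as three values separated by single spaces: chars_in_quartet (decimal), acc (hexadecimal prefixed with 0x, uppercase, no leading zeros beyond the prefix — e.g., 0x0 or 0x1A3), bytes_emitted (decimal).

After char 0 ('H'=7): chars_in_quartet=1 acc=0x7 bytes_emitted=0

Answer: 1 0x7 0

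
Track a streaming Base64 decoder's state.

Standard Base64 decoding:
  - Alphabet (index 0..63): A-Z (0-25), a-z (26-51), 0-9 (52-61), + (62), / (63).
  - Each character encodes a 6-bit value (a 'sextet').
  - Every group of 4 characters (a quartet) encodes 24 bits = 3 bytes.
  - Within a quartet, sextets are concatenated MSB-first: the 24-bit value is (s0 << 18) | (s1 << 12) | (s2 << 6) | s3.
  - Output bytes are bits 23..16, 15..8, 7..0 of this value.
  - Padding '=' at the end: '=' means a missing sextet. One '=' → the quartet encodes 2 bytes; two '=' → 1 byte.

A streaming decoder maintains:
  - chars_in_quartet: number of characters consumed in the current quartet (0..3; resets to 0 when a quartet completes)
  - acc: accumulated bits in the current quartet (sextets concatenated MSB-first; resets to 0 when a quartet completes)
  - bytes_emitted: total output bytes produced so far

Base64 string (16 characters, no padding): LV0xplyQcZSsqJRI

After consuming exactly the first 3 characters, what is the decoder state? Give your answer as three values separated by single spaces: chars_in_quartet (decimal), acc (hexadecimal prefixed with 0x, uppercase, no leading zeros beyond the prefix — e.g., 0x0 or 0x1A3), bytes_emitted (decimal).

After char 0 ('L'=11): chars_in_quartet=1 acc=0xB bytes_emitted=0
After char 1 ('V'=21): chars_in_quartet=2 acc=0x2D5 bytes_emitted=0
After char 2 ('0'=52): chars_in_quartet=3 acc=0xB574 bytes_emitted=0

Answer: 3 0xB574 0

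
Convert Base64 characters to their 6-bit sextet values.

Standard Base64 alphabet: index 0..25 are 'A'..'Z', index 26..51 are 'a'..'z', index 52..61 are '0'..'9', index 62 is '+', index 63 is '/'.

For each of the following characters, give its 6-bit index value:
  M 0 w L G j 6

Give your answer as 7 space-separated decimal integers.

Answer: 12 52 48 11 6 35 58

Derivation:
'M': A..Z range, ord('M') − ord('A') = 12
'0': 0..9 range, 52 + ord('0') − ord('0') = 52
'w': a..z range, 26 + ord('w') − ord('a') = 48
'L': A..Z range, ord('L') − ord('A') = 11
'G': A..Z range, ord('G') − ord('A') = 6
'j': a..z range, 26 + ord('j') − ord('a') = 35
'6': 0..9 range, 52 + ord('6') − ord('0') = 58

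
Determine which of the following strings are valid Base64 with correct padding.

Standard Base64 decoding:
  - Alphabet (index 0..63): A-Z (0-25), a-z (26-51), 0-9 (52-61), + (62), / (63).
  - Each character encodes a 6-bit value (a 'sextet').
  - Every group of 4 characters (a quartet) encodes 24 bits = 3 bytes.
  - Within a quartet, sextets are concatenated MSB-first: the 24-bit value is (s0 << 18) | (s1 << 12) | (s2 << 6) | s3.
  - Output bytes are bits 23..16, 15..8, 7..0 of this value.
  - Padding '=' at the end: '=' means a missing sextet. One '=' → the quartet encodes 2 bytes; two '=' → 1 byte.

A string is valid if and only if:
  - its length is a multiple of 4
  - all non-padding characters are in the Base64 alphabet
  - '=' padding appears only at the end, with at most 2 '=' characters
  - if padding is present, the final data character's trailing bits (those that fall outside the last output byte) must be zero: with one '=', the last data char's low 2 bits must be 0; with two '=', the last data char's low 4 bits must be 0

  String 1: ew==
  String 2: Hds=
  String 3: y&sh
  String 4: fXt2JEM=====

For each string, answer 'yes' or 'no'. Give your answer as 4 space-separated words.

String 1: 'ew==' → valid
String 2: 'Hds=' → valid
String 3: 'y&sh' → invalid (bad char(s): ['&'])
String 4: 'fXt2JEM=====' → invalid (5 pad chars (max 2))

Answer: yes yes no no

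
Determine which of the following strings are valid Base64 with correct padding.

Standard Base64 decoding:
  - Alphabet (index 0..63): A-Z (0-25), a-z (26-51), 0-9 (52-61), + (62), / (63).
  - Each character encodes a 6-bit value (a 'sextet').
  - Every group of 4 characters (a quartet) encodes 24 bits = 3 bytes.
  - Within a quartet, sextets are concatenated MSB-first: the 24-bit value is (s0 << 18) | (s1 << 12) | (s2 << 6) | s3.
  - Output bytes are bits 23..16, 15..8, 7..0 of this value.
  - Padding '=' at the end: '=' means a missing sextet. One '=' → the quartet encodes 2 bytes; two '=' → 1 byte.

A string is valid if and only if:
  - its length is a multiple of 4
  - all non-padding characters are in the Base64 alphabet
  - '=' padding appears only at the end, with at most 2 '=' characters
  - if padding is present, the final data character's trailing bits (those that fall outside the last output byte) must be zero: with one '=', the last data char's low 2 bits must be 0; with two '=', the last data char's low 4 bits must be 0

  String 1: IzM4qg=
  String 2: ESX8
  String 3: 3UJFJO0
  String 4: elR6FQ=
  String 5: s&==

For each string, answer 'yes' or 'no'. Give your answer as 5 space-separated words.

String 1: 'IzM4qg=' → invalid (len=7 not mult of 4)
String 2: 'ESX8' → valid
String 3: '3UJFJO0' → invalid (len=7 not mult of 4)
String 4: 'elR6FQ=' → invalid (len=7 not mult of 4)
String 5: 's&==' → invalid (bad char(s): ['&'])

Answer: no yes no no no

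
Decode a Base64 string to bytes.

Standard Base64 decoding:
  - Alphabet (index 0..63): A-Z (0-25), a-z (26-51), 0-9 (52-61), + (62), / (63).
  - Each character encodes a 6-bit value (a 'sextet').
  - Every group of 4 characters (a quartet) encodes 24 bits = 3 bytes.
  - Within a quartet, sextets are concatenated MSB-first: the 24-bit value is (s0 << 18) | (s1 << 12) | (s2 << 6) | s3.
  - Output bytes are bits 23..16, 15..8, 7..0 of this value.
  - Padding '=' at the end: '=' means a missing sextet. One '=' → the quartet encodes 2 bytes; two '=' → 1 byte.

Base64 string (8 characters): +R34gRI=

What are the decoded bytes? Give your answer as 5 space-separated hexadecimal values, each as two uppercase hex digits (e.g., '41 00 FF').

Answer: F9 1D F8 81 12

Derivation:
After char 0 ('+'=62): chars_in_quartet=1 acc=0x3E bytes_emitted=0
After char 1 ('R'=17): chars_in_quartet=2 acc=0xF91 bytes_emitted=0
After char 2 ('3'=55): chars_in_quartet=3 acc=0x3E477 bytes_emitted=0
After char 3 ('4'=56): chars_in_quartet=4 acc=0xF91DF8 -> emit F9 1D F8, reset; bytes_emitted=3
After char 4 ('g'=32): chars_in_quartet=1 acc=0x20 bytes_emitted=3
After char 5 ('R'=17): chars_in_quartet=2 acc=0x811 bytes_emitted=3
After char 6 ('I'=8): chars_in_quartet=3 acc=0x20448 bytes_emitted=3
Padding '=': partial quartet acc=0x20448 -> emit 81 12; bytes_emitted=5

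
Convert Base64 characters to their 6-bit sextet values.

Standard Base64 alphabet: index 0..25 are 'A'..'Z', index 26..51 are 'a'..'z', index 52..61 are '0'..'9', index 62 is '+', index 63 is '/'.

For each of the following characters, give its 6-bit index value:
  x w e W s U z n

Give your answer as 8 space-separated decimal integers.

'x': a..z range, 26 + ord('x') − ord('a') = 49
'w': a..z range, 26 + ord('w') − ord('a') = 48
'e': a..z range, 26 + ord('e') − ord('a') = 30
'W': A..Z range, ord('W') − ord('A') = 22
's': a..z range, 26 + ord('s') − ord('a') = 44
'U': A..Z range, ord('U') − ord('A') = 20
'z': a..z range, 26 + ord('z') − ord('a') = 51
'n': a..z range, 26 + ord('n') − ord('a') = 39

Answer: 49 48 30 22 44 20 51 39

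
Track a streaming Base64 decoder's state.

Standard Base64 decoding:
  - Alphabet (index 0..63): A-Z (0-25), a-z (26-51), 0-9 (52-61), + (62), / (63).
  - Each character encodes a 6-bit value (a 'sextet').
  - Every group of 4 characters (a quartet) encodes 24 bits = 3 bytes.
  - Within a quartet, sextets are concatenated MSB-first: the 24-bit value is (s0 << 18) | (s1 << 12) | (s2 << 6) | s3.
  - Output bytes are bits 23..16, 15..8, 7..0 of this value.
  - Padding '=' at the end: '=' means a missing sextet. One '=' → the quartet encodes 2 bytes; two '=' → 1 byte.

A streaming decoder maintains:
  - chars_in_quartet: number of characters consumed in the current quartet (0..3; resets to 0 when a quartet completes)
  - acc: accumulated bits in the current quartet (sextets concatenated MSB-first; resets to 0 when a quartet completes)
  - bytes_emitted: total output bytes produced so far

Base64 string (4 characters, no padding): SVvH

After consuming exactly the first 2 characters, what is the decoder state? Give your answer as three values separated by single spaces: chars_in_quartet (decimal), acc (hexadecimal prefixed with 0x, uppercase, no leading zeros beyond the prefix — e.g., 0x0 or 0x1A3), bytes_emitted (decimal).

After char 0 ('S'=18): chars_in_quartet=1 acc=0x12 bytes_emitted=0
After char 1 ('V'=21): chars_in_quartet=2 acc=0x495 bytes_emitted=0

Answer: 2 0x495 0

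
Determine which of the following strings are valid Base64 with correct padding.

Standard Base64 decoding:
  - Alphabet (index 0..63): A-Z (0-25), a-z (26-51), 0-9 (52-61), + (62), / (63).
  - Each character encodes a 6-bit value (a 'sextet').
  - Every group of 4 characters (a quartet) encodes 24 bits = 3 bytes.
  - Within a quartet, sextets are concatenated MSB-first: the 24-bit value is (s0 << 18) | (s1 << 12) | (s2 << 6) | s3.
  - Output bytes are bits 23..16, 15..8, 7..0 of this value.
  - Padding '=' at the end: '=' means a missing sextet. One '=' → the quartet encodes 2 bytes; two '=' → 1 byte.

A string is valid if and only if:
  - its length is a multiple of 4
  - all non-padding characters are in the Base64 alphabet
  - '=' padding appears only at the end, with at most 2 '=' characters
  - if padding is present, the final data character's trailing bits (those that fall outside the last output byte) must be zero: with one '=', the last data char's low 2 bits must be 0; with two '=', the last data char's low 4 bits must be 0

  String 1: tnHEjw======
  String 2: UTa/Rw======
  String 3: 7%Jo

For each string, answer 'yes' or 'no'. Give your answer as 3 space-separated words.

String 1: 'tnHEjw======' → invalid (6 pad chars (max 2))
String 2: 'UTa/Rw======' → invalid (6 pad chars (max 2))
String 3: '7%Jo' → invalid (bad char(s): ['%'])

Answer: no no no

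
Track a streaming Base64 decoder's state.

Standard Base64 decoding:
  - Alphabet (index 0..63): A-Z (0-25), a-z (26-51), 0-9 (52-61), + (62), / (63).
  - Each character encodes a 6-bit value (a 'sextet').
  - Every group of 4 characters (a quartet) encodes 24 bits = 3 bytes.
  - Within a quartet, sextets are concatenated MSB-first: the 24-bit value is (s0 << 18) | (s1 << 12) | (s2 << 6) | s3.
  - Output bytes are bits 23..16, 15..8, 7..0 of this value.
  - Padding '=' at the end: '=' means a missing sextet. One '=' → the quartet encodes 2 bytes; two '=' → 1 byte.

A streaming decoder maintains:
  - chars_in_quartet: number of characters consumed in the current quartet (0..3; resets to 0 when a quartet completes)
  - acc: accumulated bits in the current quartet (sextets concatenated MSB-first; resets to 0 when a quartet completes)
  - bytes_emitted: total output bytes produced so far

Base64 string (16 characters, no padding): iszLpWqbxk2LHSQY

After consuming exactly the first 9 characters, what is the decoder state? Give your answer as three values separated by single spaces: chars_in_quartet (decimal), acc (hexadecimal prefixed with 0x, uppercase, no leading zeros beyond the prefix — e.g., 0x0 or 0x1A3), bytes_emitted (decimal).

Answer: 1 0x31 6

Derivation:
After char 0 ('i'=34): chars_in_quartet=1 acc=0x22 bytes_emitted=0
After char 1 ('s'=44): chars_in_quartet=2 acc=0x8AC bytes_emitted=0
After char 2 ('z'=51): chars_in_quartet=3 acc=0x22B33 bytes_emitted=0
After char 3 ('L'=11): chars_in_quartet=4 acc=0x8ACCCB -> emit 8A CC CB, reset; bytes_emitted=3
After char 4 ('p'=41): chars_in_quartet=1 acc=0x29 bytes_emitted=3
After char 5 ('W'=22): chars_in_quartet=2 acc=0xA56 bytes_emitted=3
After char 6 ('q'=42): chars_in_quartet=3 acc=0x295AA bytes_emitted=3
After char 7 ('b'=27): chars_in_quartet=4 acc=0xA56A9B -> emit A5 6A 9B, reset; bytes_emitted=6
After char 8 ('x'=49): chars_in_quartet=1 acc=0x31 bytes_emitted=6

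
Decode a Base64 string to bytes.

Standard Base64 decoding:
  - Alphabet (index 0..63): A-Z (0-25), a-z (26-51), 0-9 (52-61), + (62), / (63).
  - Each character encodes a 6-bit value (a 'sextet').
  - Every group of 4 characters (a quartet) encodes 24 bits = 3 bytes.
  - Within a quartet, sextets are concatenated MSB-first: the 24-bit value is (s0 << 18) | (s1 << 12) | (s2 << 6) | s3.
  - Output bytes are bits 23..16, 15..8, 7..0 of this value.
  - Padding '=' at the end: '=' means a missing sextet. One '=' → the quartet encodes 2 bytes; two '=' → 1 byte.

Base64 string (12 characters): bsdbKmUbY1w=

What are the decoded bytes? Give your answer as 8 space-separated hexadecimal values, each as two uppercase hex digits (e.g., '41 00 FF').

Answer: 6E C7 5B 2A 65 1B 63 5C

Derivation:
After char 0 ('b'=27): chars_in_quartet=1 acc=0x1B bytes_emitted=0
After char 1 ('s'=44): chars_in_quartet=2 acc=0x6EC bytes_emitted=0
After char 2 ('d'=29): chars_in_quartet=3 acc=0x1BB1D bytes_emitted=0
After char 3 ('b'=27): chars_in_quartet=4 acc=0x6EC75B -> emit 6E C7 5B, reset; bytes_emitted=3
After char 4 ('K'=10): chars_in_quartet=1 acc=0xA bytes_emitted=3
After char 5 ('m'=38): chars_in_quartet=2 acc=0x2A6 bytes_emitted=3
After char 6 ('U'=20): chars_in_quartet=3 acc=0xA994 bytes_emitted=3
After char 7 ('b'=27): chars_in_quartet=4 acc=0x2A651B -> emit 2A 65 1B, reset; bytes_emitted=6
After char 8 ('Y'=24): chars_in_quartet=1 acc=0x18 bytes_emitted=6
After char 9 ('1'=53): chars_in_quartet=2 acc=0x635 bytes_emitted=6
After char 10 ('w'=48): chars_in_quartet=3 acc=0x18D70 bytes_emitted=6
Padding '=': partial quartet acc=0x18D70 -> emit 63 5C; bytes_emitted=8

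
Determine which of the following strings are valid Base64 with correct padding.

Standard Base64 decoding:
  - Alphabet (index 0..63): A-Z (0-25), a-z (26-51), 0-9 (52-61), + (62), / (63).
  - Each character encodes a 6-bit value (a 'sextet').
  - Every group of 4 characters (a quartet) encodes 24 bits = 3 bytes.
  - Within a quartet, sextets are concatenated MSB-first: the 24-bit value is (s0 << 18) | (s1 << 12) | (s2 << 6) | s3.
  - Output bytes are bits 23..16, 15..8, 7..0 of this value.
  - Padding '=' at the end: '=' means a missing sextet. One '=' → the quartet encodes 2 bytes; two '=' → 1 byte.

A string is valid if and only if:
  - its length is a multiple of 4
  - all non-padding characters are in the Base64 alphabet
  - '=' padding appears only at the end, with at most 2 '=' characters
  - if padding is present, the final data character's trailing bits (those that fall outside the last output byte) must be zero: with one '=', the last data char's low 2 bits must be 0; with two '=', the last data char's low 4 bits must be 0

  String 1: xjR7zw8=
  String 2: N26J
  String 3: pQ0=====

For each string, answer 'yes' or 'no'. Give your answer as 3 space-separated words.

Answer: yes yes no

Derivation:
String 1: 'xjR7zw8=' → valid
String 2: 'N26J' → valid
String 3: 'pQ0=====' → invalid (5 pad chars (max 2))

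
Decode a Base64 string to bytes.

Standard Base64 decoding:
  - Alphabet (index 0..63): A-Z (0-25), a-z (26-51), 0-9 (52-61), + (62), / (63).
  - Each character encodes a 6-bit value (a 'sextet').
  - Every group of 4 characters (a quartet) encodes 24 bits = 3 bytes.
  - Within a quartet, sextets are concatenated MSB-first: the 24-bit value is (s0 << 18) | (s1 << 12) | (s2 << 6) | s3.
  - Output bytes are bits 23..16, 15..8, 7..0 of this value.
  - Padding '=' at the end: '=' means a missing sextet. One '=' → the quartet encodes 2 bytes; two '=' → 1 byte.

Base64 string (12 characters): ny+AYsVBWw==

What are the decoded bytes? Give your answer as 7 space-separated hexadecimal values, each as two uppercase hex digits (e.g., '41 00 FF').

After char 0 ('n'=39): chars_in_quartet=1 acc=0x27 bytes_emitted=0
After char 1 ('y'=50): chars_in_quartet=2 acc=0x9F2 bytes_emitted=0
After char 2 ('+'=62): chars_in_quartet=3 acc=0x27CBE bytes_emitted=0
After char 3 ('A'=0): chars_in_quartet=4 acc=0x9F2F80 -> emit 9F 2F 80, reset; bytes_emitted=3
After char 4 ('Y'=24): chars_in_quartet=1 acc=0x18 bytes_emitted=3
After char 5 ('s'=44): chars_in_quartet=2 acc=0x62C bytes_emitted=3
After char 6 ('V'=21): chars_in_quartet=3 acc=0x18B15 bytes_emitted=3
After char 7 ('B'=1): chars_in_quartet=4 acc=0x62C541 -> emit 62 C5 41, reset; bytes_emitted=6
After char 8 ('W'=22): chars_in_quartet=1 acc=0x16 bytes_emitted=6
After char 9 ('w'=48): chars_in_quartet=2 acc=0x5B0 bytes_emitted=6
Padding '==': partial quartet acc=0x5B0 -> emit 5B; bytes_emitted=7

Answer: 9F 2F 80 62 C5 41 5B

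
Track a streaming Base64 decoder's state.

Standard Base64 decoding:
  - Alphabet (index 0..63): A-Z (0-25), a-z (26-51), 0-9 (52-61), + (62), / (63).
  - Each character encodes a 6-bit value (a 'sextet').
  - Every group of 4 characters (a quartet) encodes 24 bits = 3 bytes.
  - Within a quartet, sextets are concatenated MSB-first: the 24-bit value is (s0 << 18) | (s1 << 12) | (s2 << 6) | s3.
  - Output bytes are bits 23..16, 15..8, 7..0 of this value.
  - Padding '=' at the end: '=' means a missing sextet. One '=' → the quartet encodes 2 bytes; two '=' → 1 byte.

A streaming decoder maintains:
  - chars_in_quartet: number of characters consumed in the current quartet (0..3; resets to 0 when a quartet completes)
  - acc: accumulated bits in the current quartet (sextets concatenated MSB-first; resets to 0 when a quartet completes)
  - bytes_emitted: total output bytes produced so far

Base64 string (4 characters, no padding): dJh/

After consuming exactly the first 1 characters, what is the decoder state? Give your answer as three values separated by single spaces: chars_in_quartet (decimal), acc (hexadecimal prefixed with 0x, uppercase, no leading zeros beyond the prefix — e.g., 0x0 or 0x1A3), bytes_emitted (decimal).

After char 0 ('d'=29): chars_in_quartet=1 acc=0x1D bytes_emitted=0

Answer: 1 0x1D 0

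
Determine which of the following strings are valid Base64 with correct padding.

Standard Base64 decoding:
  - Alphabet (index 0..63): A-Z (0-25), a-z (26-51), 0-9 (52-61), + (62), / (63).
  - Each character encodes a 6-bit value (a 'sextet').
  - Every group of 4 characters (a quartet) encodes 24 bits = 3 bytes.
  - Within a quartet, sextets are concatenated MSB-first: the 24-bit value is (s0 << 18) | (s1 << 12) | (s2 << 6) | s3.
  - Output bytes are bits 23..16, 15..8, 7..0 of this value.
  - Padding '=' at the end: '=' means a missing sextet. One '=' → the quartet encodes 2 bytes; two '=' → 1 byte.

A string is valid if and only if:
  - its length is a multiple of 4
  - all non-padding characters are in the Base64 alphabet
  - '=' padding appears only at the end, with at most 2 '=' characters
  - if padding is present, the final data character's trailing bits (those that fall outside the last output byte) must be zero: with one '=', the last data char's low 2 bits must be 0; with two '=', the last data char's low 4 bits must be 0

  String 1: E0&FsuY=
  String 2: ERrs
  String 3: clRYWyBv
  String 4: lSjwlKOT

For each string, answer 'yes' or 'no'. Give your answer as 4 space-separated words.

Answer: no yes yes yes

Derivation:
String 1: 'E0&FsuY=' → invalid (bad char(s): ['&'])
String 2: 'ERrs' → valid
String 3: 'clRYWyBv' → valid
String 4: 'lSjwlKOT' → valid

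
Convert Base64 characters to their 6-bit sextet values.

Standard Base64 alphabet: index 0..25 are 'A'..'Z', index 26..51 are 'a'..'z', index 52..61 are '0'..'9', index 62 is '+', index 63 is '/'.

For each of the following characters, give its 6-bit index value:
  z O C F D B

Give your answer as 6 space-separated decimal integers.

Answer: 51 14 2 5 3 1

Derivation:
'z': a..z range, 26 + ord('z') − ord('a') = 51
'O': A..Z range, ord('O') − ord('A') = 14
'C': A..Z range, ord('C') − ord('A') = 2
'F': A..Z range, ord('F') − ord('A') = 5
'D': A..Z range, ord('D') − ord('A') = 3
'B': A..Z range, ord('B') − ord('A') = 1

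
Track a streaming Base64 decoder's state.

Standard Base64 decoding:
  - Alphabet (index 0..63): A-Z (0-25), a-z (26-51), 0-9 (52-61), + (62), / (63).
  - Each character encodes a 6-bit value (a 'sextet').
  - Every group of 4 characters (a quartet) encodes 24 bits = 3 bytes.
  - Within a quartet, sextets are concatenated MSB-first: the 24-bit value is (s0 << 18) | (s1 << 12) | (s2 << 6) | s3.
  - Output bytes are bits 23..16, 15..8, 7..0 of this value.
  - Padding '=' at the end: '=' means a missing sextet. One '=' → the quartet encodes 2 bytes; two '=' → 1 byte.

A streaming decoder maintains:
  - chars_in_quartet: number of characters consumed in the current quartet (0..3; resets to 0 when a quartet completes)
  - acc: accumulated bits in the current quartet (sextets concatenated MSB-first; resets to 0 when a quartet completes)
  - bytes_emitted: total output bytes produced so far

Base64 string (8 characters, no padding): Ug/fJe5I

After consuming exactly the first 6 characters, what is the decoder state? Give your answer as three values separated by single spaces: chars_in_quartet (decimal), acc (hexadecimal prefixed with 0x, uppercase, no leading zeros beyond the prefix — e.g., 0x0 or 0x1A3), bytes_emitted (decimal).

Answer: 2 0x25E 3

Derivation:
After char 0 ('U'=20): chars_in_quartet=1 acc=0x14 bytes_emitted=0
After char 1 ('g'=32): chars_in_quartet=2 acc=0x520 bytes_emitted=0
After char 2 ('/'=63): chars_in_quartet=3 acc=0x1483F bytes_emitted=0
After char 3 ('f'=31): chars_in_quartet=4 acc=0x520FDF -> emit 52 0F DF, reset; bytes_emitted=3
After char 4 ('J'=9): chars_in_quartet=1 acc=0x9 bytes_emitted=3
After char 5 ('e'=30): chars_in_quartet=2 acc=0x25E bytes_emitted=3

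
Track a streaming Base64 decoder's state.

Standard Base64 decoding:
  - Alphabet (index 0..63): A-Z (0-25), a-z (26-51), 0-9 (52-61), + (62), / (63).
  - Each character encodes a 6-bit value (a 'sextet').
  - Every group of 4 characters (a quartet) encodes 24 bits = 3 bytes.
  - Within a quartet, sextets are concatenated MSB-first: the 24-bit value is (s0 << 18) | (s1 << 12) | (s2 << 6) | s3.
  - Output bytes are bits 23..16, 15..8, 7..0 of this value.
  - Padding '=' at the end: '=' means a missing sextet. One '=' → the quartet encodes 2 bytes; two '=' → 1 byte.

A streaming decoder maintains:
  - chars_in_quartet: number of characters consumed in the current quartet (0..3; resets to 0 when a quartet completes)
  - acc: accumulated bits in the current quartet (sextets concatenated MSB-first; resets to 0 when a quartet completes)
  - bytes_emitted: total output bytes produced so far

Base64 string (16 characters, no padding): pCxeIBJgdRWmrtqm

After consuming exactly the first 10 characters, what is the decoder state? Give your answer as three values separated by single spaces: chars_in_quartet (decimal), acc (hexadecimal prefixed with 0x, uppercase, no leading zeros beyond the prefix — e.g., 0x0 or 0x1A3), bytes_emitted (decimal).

After char 0 ('p'=41): chars_in_quartet=1 acc=0x29 bytes_emitted=0
After char 1 ('C'=2): chars_in_quartet=2 acc=0xA42 bytes_emitted=0
After char 2 ('x'=49): chars_in_quartet=3 acc=0x290B1 bytes_emitted=0
After char 3 ('e'=30): chars_in_quartet=4 acc=0xA42C5E -> emit A4 2C 5E, reset; bytes_emitted=3
After char 4 ('I'=8): chars_in_quartet=1 acc=0x8 bytes_emitted=3
After char 5 ('B'=1): chars_in_quartet=2 acc=0x201 bytes_emitted=3
After char 6 ('J'=9): chars_in_quartet=3 acc=0x8049 bytes_emitted=3
After char 7 ('g'=32): chars_in_quartet=4 acc=0x201260 -> emit 20 12 60, reset; bytes_emitted=6
After char 8 ('d'=29): chars_in_quartet=1 acc=0x1D bytes_emitted=6
After char 9 ('R'=17): chars_in_quartet=2 acc=0x751 bytes_emitted=6

Answer: 2 0x751 6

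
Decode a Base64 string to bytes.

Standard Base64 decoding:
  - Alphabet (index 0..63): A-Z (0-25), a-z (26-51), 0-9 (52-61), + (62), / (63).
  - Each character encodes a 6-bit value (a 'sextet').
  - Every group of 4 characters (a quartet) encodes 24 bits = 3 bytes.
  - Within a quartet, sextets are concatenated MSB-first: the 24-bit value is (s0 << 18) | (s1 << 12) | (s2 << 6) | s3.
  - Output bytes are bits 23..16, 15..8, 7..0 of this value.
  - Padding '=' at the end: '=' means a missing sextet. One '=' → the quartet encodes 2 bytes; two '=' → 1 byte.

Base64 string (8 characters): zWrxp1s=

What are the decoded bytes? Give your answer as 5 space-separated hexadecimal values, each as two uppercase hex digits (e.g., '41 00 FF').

After char 0 ('z'=51): chars_in_quartet=1 acc=0x33 bytes_emitted=0
After char 1 ('W'=22): chars_in_quartet=2 acc=0xCD6 bytes_emitted=0
After char 2 ('r'=43): chars_in_quartet=3 acc=0x335AB bytes_emitted=0
After char 3 ('x'=49): chars_in_quartet=4 acc=0xCD6AF1 -> emit CD 6A F1, reset; bytes_emitted=3
After char 4 ('p'=41): chars_in_quartet=1 acc=0x29 bytes_emitted=3
After char 5 ('1'=53): chars_in_quartet=2 acc=0xA75 bytes_emitted=3
After char 6 ('s'=44): chars_in_quartet=3 acc=0x29D6C bytes_emitted=3
Padding '=': partial quartet acc=0x29D6C -> emit A7 5B; bytes_emitted=5

Answer: CD 6A F1 A7 5B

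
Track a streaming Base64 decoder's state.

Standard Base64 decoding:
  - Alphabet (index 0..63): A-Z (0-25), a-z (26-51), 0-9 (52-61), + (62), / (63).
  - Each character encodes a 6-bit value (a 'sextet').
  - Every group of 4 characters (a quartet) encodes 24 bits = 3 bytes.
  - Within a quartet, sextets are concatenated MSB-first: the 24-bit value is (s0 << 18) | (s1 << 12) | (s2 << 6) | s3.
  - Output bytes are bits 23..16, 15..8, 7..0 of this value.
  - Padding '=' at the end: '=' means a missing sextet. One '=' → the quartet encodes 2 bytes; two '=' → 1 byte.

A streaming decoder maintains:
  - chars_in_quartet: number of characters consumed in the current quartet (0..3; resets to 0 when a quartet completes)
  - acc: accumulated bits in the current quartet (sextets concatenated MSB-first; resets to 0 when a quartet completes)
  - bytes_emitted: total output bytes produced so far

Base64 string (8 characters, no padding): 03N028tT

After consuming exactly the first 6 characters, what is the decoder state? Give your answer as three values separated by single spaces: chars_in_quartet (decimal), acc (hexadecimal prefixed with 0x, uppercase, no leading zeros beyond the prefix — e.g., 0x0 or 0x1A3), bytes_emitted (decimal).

After char 0 ('0'=52): chars_in_quartet=1 acc=0x34 bytes_emitted=0
After char 1 ('3'=55): chars_in_quartet=2 acc=0xD37 bytes_emitted=0
After char 2 ('N'=13): chars_in_quartet=3 acc=0x34DCD bytes_emitted=0
After char 3 ('0'=52): chars_in_quartet=4 acc=0xD37374 -> emit D3 73 74, reset; bytes_emitted=3
After char 4 ('2'=54): chars_in_quartet=1 acc=0x36 bytes_emitted=3
After char 5 ('8'=60): chars_in_quartet=2 acc=0xDBC bytes_emitted=3

Answer: 2 0xDBC 3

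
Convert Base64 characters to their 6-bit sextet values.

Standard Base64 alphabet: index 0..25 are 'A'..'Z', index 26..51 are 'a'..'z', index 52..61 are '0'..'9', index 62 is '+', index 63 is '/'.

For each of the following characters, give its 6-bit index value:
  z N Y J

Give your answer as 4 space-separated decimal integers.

Answer: 51 13 24 9

Derivation:
'z': a..z range, 26 + ord('z') − ord('a') = 51
'N': A..Z range, ord('N') − ord('A') = 13
'Y': A..Z range, ord('Y') − ord('A') = 24
'J': A..Z range, ord('J') − ord('A') = 9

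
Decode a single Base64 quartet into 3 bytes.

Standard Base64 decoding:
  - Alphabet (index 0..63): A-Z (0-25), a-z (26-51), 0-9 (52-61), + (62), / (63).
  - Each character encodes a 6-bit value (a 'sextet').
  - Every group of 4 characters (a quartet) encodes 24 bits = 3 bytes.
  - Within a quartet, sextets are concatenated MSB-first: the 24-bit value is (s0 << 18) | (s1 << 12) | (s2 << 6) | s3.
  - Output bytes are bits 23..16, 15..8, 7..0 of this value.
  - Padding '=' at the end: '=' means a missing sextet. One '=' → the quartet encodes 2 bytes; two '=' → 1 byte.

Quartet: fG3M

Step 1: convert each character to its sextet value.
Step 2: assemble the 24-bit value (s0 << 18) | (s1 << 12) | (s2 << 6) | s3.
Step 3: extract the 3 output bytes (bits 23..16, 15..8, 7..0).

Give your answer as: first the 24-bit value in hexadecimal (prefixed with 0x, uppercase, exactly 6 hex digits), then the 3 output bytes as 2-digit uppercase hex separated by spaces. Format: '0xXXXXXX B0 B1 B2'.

Sextets: f=31, G=6, 3=55, M=12
24-bit: (31<<18) | (6<<12) | (55<<6) | 12
      = 0x7C0000 | 0x006000 | 0x000DC0 | 0x00000C
      = 0x7C6DCC
Bytes: (v>>16)&0xFF=7C, (v>>8)&0xFF=6D, v&0xFF=CC

Answer: 0x7C6DCC 7C 6D CC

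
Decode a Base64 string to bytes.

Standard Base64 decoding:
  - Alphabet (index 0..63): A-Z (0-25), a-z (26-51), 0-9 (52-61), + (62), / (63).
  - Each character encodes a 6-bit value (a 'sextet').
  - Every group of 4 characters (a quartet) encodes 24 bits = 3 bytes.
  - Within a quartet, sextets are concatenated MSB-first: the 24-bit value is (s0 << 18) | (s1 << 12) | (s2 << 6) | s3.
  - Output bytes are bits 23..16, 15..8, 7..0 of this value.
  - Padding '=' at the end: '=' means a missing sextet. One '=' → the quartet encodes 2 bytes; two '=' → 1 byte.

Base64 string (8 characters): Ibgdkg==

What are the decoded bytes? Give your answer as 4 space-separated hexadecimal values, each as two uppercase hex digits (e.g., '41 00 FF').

After char 0 ('I'=8): chars_in_quartet=1 acc=0x8 bytes_emitted=0
After char 1 ('b'=27): chars_in_quartet=2 acc=0x21B bytes_emitted=0
After char 2 ('g'=32): chars_in_quartet=3 acc=0x86E0 bytes_emitted=0
After char 3 ('d'=29): chars_in_quartet=4 acc=0x21B81D -> emit 21 B8 1D, reset; bytes_emitted=3
After char 4 ('k'=36): chars_in_quartet=1 acc=0x24 bytes_emitted=3
After char 5 ('g'=32): chars_in_quartet=2 acc=0x920 bytes_emitted=3
Padding '==': partial quartet acc=0x920 -> emit 92; bytes_emitted=4

Answer: 21 B8 1D 92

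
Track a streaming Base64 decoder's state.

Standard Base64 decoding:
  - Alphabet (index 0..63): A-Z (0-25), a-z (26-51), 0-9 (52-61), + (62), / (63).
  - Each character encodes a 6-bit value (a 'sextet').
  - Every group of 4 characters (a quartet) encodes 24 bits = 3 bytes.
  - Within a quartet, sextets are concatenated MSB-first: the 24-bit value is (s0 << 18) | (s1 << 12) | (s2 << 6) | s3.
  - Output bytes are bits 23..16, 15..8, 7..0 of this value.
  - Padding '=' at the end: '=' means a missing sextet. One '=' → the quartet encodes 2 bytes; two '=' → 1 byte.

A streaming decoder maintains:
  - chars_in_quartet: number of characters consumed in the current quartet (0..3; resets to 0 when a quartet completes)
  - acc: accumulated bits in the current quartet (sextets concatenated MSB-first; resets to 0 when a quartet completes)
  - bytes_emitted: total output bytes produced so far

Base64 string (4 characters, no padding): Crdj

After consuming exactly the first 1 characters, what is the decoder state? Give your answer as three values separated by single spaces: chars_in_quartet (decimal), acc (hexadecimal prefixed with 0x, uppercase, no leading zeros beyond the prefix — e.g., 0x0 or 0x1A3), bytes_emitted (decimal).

After char 0 ('C'=2): chars_in_quartet=1 acc=0x2 bytes_emitted=0

Answer: 1 0x2 0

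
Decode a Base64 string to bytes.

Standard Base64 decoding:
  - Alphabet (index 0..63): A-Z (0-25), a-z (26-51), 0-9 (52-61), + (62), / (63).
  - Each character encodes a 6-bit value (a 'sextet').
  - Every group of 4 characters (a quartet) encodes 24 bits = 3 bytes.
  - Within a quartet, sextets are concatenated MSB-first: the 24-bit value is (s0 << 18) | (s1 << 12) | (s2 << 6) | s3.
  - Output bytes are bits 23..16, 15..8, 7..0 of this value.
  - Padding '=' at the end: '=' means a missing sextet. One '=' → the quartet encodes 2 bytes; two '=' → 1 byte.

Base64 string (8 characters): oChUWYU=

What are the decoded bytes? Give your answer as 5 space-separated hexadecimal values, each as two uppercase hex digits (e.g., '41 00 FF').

Answer: A0 28 54 59 85

Derivation:
After char 0 ('o'=40): chars_in_quartet=1 acc=0x28 bytes_emitted=0
After char 1 ('C'=2): chars_in_quartet=2 acc=0xA02 bytes_emitted=0
After char 2 ('h'=33): chars_in_quartet=3 acc=0x280A1 bytes_emitted=0
After char 3 ('U'=20): chars_in_quartet=4 acc=0xA02854 -> emit A0 28 54, reset; bytes_emitted=3
After char 4 ('W'=22): chars_in_quartet=1 acc=0x16 bytes_emitted=3
After char 5 ('Y'=24): chars_in_quartet=2 acc=0x598 bytes_emitted=3
After char 6 ('U'=20): chars_in_quartet=3 acc=0x16614 bytes_emitted=3
Padding '=': partial quartet acc=0x16614 -> emit 59 85; bytes_emitted=5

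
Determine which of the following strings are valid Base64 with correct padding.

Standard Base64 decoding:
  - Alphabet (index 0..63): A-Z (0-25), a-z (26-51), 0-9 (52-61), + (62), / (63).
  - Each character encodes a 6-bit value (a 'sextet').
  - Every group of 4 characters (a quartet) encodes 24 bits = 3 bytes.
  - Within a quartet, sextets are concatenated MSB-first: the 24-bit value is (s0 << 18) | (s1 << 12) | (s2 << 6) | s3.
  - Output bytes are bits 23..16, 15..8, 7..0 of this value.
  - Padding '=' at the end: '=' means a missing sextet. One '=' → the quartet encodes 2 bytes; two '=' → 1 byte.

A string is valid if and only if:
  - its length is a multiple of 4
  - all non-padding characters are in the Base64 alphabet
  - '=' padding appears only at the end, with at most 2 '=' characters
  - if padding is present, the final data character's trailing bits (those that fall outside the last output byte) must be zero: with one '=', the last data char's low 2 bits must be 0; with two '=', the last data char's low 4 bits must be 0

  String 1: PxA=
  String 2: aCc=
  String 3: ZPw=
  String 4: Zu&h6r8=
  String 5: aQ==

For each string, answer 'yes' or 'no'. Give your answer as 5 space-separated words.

String 1: 'PxA=' → valid
String 2: 'aCc=' → valid
String 3: 'ZPw=' → valid
String 4: 'Zu&h6r8=' → invalid (bad char(s): ['&'])
String 5: 'aQ==' → valid

Answer: yes yes yes no yes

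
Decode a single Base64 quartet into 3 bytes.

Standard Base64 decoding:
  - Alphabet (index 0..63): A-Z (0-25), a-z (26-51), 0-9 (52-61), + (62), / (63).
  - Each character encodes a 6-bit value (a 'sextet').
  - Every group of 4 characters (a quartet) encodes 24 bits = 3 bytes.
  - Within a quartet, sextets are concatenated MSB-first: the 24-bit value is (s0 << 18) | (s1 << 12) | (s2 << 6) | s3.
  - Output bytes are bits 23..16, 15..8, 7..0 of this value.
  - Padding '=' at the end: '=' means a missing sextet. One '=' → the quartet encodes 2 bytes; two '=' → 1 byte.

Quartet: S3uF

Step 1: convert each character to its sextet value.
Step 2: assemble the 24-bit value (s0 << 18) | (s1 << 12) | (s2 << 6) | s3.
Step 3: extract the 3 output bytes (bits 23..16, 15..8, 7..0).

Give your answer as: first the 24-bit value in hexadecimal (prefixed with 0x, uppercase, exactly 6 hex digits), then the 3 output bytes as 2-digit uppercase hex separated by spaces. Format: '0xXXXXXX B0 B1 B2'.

Answer: 0x4B7B85 4B 7B 85

Derivation:
Sextets: S=18, 3=55, u=46, F=5
24-bit: (18<<18) | (55<<12) | (46<<6) | 5
      = 0x480000 | 0x037000 | 0x000B80 | 0x000005
      = 0x4B7B85
Bytes: (v>>16)&0xFF=4B, (v>>8)&0xFF=7B, v&0xFF=85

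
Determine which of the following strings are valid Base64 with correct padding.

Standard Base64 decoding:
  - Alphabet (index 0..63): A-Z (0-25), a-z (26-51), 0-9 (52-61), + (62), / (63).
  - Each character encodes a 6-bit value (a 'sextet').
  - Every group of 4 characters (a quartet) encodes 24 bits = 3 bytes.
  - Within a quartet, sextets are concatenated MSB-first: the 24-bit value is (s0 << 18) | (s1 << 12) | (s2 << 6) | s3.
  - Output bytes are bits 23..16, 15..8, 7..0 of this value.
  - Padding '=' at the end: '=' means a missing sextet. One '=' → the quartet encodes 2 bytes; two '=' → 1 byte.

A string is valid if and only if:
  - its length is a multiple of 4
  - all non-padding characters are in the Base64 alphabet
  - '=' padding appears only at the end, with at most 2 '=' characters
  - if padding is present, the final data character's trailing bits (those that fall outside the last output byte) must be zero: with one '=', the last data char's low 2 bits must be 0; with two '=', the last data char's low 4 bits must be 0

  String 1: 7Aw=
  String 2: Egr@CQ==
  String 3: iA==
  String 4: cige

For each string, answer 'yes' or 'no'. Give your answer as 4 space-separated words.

Answer: yes no yes yes

Derivation:
String 1: '7Aw=' → valid
String 2: 'Egr@CQ==' → invalid (bad char(s): ['@'])
String 3: 'iA==' → valid
String 4: 'cige' → valid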